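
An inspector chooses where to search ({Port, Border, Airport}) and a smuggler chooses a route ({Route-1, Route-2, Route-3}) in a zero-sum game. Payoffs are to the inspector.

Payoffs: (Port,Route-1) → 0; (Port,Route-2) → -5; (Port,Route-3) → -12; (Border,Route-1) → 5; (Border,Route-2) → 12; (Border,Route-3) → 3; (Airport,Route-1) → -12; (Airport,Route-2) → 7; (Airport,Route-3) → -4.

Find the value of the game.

Row minima: Port → -12, Border → 3, Airport → -12; maximin = 3.
Column maxima: Route-1 → 5, Route-2 → 12, Route-3 → 3; minimax = 3.
Since maximin = minimax = 3, there is a saddle point and the value is 3.

3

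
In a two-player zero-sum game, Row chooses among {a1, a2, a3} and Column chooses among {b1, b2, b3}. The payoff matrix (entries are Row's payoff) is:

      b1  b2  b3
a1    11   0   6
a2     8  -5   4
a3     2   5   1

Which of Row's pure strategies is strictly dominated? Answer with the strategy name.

a2

a1 gives a strictly higher payoff than a2 against every column: 11 > 8, 0 > -5, 6 > 4.
So a2 is strictly dominated and Row never plays it.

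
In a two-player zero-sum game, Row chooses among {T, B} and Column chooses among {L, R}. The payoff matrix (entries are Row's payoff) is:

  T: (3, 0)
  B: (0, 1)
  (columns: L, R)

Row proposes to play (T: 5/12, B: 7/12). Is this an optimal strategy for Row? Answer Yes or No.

Against L this mix gives (5/12)·3 + (7/12)·0 = 5/4.
Against R this mix gives (5/12)·0 + (7/12)·1 = 7/12.
Column will play R, holding Row to 7/12. Shifting weight toward the row that does better against R would raise this floor (the equalizing mix achieves 3/4 against both R and L), so the proposed strategy is not optimal.

No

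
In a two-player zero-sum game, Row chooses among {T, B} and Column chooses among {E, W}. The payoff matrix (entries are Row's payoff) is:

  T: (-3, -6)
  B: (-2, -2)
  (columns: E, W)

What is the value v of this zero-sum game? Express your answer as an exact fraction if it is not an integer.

-2

Row minima: T → -6, B → -2; maximin = -2.
Column maxima: E → -2, W → -2; minimax = -2.
Since maximin = minimax = -2, there is a saddle point and the value is -2.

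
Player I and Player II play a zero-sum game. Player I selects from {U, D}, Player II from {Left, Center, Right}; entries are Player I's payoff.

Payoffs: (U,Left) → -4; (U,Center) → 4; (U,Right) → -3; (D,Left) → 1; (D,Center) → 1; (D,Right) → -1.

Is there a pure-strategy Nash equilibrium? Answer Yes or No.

Yes

Row minima: U → -4, D → -1; maximin = -1.
Column maxima: Left → 1, Center → 4, Right → -1; minimax = -1.
maximin = minimax = -1, so a saddle point exists.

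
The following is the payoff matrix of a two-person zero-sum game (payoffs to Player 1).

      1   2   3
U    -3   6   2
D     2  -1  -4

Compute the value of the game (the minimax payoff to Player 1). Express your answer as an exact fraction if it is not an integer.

Row minima: U → -3, D → -4; maximin = -3.
Column maxima: 1 → 2, 2 → 6, 3 → 2; minimax = 2.
-3 ≠ 2, so there is no saddle point; optimal play is mixed.
2 is strictly dominated by 3 (it gives Player 1 strictly more in every row), so Player 2 never plays it.
On the remaining 2×2 (U, D vs 1, 3):
Let Player 1 play U with probability p. Expected payoff against 1: (-3)p + 2(1−p) = −5p + 2; against 3: 2p + (-4)(1−p) = 6p − 4.
Setting these equal: −5p + 2 = 6p − 4 ⇒ −11p = -6 ⇒ p = 6/11, and the value is (-5)·(6/11) + 2 = -8/11.
For Player 2: with q = P(1), equating U's and D's payoffs gives −5q + 2 = 6q − 4 ⇒ q = 6/11.

-8/11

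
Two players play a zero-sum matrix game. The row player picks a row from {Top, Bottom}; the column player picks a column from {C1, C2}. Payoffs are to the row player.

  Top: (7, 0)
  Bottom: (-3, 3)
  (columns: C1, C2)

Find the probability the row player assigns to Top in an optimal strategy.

6/13

Row minima: Top → 0, Bottom → -3; maximin = 0.
Column maxima: C1 → 7, C2 → 3; minimax = 3.
0 ≠ 3, so there is no saddle point; optimal play is mixed.
Let the row player play Top with probability p. Expected payoff against C1: 7p + (-3)(1−p) = 10p − 3; against C2: 0p + 3(1−p) = −3p + 3.
Setting these equal: 10p − 3 = −3p + 3 ⇒ 13p = 6 ⇒ p = 6/13, and the value is (10)·(6/13) − 3 = 21/13.
For the column player: with q = P(C1), equating Top's and Bottom's payoffs gives 7q = −6q + 3 ⇒ q = 3/13.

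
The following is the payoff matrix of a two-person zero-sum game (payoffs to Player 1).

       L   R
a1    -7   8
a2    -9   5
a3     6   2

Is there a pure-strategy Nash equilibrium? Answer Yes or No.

No

Row minima: a1 → -7, a2 → -9, a3 → 2; maximin = 2.
Column maxima: L → 6, R → 8; minimax = 6.
2 ≠ 6, so no pure-strategy equilibrium exists.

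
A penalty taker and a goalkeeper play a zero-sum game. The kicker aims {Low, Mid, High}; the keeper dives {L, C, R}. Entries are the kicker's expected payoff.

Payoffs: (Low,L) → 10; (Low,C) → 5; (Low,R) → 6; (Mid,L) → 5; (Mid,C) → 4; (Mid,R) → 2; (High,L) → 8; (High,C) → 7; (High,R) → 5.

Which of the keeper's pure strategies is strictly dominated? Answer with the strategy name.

C holds the kicker's payoff strictly below L in every row: 5 < 10, 4 < 5, 7 < 8.
So L is strictly dominated for the keeper.

L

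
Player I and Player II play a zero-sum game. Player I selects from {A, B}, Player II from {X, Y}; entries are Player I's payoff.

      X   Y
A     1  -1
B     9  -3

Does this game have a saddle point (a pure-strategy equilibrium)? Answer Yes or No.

Yes

Row minima: A → -1, B → -3; maximin = -1.
Column maxima: X → 9, Y → -1; minimax = -1.
maximin = minimax = -1, so a saddle point exists.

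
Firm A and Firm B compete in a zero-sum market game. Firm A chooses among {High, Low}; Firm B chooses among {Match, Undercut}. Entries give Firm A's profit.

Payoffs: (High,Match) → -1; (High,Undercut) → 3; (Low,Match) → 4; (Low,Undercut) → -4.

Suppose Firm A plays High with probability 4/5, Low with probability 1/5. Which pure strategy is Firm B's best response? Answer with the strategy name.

If Firm B plays Match, Firm A's expected payoff is (4/5)·(-1) + (1/5)·4 = 0.
If Firm B plays Undercut, Firm A's expected payoff is (4/5)·3 + (1/5)·(-4) = 8/5.
Firm B minimizes Firm A's payoff; the smallest is 0, so the best response is Match.

Match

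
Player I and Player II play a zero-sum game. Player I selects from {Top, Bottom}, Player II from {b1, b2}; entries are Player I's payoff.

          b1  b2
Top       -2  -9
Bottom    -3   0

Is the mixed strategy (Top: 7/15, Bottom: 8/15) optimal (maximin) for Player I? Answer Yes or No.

No

Against b1 this mix gives (7/15)·(-2) + (8/15)·(-3) = -38/15.
Against b2 this mix gives (7/15)·(-9) + (8/15)·0 = -21/5.
Player II will play b2, holding Player I to -21/5. Shifting weight toward the row that does better against b2 would raise this floor (the equalizing mix achieves -27/10 against both b2 and b1), so the proposed strategy is not optimal.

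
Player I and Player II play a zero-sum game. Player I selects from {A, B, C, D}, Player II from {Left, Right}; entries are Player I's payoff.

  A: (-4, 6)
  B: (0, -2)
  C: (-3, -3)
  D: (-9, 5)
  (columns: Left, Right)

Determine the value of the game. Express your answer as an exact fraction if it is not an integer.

Row minima: A → -4, B → -2, C → -3, D → -9; maximin = -2.
Column maxima: Left → 0, Right → 6; minimax = 0.
-2 ≠ 0, so there is no saddle point; optimal play is mixed.
C is strictly dominated by B, so Player I never plays it.
D is strictly dominated by A, so Player I never plays it.
On the remaining 2×2 (A, B vs Left, Right):
Let Player I play A with probability p. Expected payoff against Left: (-4)p + 0(1−p) = −4p; against Right: 6p + (-2)(1−p) = 8p − 2.
Setting these equal: −4p = 8p − 2 ⇒ −12p = -2 ⇒ p = 1/6, and the value is (-4)·(1/6) = -2/3.
For Player II: with q = P(Left), equating A's and B's payoffs gives −10q + 6 = 2q − 2 ⇒ q = 2/3.

-2/3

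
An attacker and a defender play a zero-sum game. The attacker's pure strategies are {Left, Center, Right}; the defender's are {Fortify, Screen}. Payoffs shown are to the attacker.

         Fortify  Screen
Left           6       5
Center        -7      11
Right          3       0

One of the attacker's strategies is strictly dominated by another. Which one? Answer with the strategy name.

Right

Left gives a strictly higher payoff than Right against every column: 6 > 3, 5 > 0.
So Right is strictly dominated and the attacker never plays it.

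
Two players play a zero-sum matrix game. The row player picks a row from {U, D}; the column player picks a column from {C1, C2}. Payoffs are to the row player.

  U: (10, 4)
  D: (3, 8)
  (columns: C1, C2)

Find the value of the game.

68/11

Row minima: U → 4, D → 3; maximin = 4.
Column maxima: C1 → 10, C2 → 8; minimax = 8.
4 ≠ 8, so there is no saddle point; optimal play is mixed.
Let the row player play U with probability p. Expected payoff against C1: 10p + 3(1−p) = 7p + 3; against C2: 4p + 8(1−p) = −4p + 8.
Setting these equal: 7p + 3 = −4p + 8 ⇒ 11p = 5 ⇒ p = 5/11, and the value is (7)·(5/11) + 3 = 68/11.
For the column player: with q = P(C1), equating U's and D's payoffs gives 6q + 4 = −5q + 8 ⇒ q = 4/11.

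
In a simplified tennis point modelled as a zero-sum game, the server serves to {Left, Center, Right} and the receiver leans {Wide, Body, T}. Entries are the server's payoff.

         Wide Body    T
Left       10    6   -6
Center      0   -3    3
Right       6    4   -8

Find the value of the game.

0

Row minima: Left → -6, Center → -3, Right → -8; maximin = -3.
Column maxima: Wide → 10, Body → 6, T → 3; minimax = 3.
-3 ≠ 3, so there is no saddle point; optimal play is mixed.
Right is strictly dominated by Left, so the server never plays it.
Wide is strictly dominated by Body (it gives the server strictly more in every row), so the receiver never plays it.
On the remaining 2×2 (Left, Center vs Body, T):
Let the server play Left with probability p. Expected payoff against Body: 6p + (-3)(1−p) = 9p − 3; against T: (-6)p + 3(1−p) = −9p + 3.
Setting these equal: 9p − 3 = −9p + 3 ⇒ 18p = 6 ⇒ p = 1/3, and the value is (9)·(1/3) − 3 = 0.
For the receiver: with q = P(Body), equating Left's and Center's payoffs gives 12q − 6 = −6q + 3 ⇒ q = 1/2.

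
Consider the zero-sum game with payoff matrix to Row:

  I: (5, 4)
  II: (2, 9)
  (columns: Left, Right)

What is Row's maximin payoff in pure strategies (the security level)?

Row minima: I → 4, II → 2.
The best of these is 4.

4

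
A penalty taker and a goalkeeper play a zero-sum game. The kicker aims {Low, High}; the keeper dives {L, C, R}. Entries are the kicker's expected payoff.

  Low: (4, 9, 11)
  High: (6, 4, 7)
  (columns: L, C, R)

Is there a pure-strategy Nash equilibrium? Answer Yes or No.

Row minima: Low → 4, High → 4; maximin = 4.
Column maxima: L → 6, C → 9, R → 11; minimax = 6.
4 ≠ 6, so no pure-strategy equilibrium exists.

No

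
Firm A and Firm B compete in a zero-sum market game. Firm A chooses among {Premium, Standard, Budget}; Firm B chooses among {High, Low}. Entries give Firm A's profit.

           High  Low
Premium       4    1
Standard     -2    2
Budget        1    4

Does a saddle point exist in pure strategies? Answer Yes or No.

No

Row minima: Premium → 1, Standard → -2, Budget → 1; maximin = 1.
Column maxima: High → 4, Low → 4; minimax = 4.
1 ≠ 4, so no pure-strategy equilibrium exists.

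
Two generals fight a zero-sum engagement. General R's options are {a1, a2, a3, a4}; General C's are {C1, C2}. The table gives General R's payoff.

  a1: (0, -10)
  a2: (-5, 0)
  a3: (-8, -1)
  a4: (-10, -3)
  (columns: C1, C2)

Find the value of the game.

-10/3

Row minima: a1 → -10, a2 → -5, a3 → -8, a4 → -10; maximin = -5.
Column maxima: C1 → 0, C2 → 0; minimax = 0.
-5 ≠ 0, so there is no saddle point; optimal play is mixed.
a3 is strictly dominated by a2, so General R never plays it.
a4 is strictly dominated by a2, so General R never plays it.
On the remaining 2×2 (a1, a2 vs C1, C2):
Let General R play a1 with probability p. Expected payoff against C1: 0p + (-5)(1−p) = 5p − 5; against C2: (-10)p + 0(1−p) = −10p.
Setting these equal: 5p − 5 = −10p ⇒ 15p = 5 ⇒ p = 1/3, and the value is (5)·(1/3) − 5 = -10/3.
For General C: with q = P(C1), equating a1's and a2's payoffs gives 10q − 10 = −5q ⇒ q = 2/3.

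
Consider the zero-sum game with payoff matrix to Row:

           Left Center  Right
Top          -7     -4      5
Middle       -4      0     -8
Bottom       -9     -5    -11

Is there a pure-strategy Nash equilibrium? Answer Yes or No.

Row minima: Top → -7, Middle → -8, Bottom → -11; maximin = -7.
Column maxima: Left → -4, Center → 0, Right → 5; minimax = -4.
-7 ≠ -4, so no pure-strategy equilibrium exists.

No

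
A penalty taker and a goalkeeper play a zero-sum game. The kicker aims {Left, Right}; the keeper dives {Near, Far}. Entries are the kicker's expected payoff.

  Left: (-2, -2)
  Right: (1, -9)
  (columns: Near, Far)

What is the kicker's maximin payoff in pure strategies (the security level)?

-2

Row minima: Left → -2, Right → -9.
The best of these is -2.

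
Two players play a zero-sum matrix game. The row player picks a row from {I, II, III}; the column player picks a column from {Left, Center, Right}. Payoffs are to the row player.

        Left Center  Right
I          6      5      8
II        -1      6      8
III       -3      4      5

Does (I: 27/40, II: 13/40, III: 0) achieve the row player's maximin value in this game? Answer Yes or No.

No

Against Left this mix gives (27/40)·6 + (13/40)·(-1) = 149/40.
Against Center this mix gives (27/40)·5 + (13/40)·6 = 213/40.
Against Right this mix gives (27/40)·8 + (13/40)·8 = 8.
The column player will play Left, holding the row player to 149/40. Shifting weight toward the row that does better against Left would raise this floor (the equalizing mix achieves 41/8 against both Left and Center), so the proposed strategy is not optimal.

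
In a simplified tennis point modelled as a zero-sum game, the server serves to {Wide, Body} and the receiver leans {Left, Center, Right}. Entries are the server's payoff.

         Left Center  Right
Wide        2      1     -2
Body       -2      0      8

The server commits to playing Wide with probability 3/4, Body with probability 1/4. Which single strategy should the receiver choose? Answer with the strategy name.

Right

If the receiver plays Left, the server's expected payoff is (3/4)·2 + (1/4)·(-2) = 1.
If the receiver plays Center, the server's expected payoff is (3/4)·1 + (1/4)·0 = 3/4.
If the receiver plays Right, the server's expected payoff is (3/4)·(-2) + (1/4)·8 = 1/2.
The receiver minimizes the server's payoff; the smallest is 1/2, so the best response is Right.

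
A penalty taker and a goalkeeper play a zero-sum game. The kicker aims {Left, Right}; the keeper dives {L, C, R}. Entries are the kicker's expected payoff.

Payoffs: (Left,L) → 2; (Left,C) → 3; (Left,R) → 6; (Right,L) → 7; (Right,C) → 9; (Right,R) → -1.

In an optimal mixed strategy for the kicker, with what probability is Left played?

2/3

Row minima: Left → 2, Right → -1; maximin = 2.
Column maxima: L → 7, C → 9, R → 6; minimax = 6.
2 ≠ 6, so there is no saddle point; optimal play is mixed.
C is strictly dominated by L (it gives the kicker strictly more in every row), so the keeper never plays it.
On the remaining 2×2 (Left, Right vs L, R):
Let the kicker play Left with probability p. Expected payoff against L: 2p + 7(1−p) = −5p + 7; against R: 6p + (-1)(1−p) = 7p − 1.
Setting these equal: −5p + 7 = 7p − 1 ⇒ −12p = -8 ⇒ p = 2/3, and the value is (-5)·(2/3) + 7 = 11/3.
For the keeper: with q = P(L), equating Left's and Right's payoffs gives −4q + 6 = 8q − 1 ⇒ q = 7/12.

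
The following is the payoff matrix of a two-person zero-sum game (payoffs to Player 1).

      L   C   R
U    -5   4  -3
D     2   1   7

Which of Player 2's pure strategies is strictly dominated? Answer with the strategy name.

L holds Player 1's payoff strictly below R in every row: -5 < -3, 2 < 7.
So R is strictly dominated for Player 2.

R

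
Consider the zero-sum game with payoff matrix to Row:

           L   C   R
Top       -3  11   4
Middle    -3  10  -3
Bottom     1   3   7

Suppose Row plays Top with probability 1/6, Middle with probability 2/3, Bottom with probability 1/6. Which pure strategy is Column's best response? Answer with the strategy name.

If Column plays L, Row's expected payoff is (1/6)·(-3) + (2/3)·(-3) + (1/6)·1 = -7/3.
If Column plays C, Row's expected payoff is (1/6)·11 + (2/3)·10 + (1/6)·3 = 9.
If Column plays R, Row's expected payoff is (1/6)·4 + (2/3)·(-3) + (1/6)·7 = -1/6.
Column minimizes Row's payoff; the smallest is -7/3, so the best response is L.

L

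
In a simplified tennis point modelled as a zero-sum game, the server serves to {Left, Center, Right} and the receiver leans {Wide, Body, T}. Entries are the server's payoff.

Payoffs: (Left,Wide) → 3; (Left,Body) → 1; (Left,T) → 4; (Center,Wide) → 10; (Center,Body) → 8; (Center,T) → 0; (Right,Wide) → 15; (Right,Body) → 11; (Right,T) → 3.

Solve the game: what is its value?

Row minima: Left → 1, Center → 0, Right → 3; maximin = 3.
Column maxima: Wide → 15, Body → 11, T → 4; minimax = 4.
3 ≠ 4, so there is no saddle point; optimal play is mixed.
Center is strictly dominated by Right, so the server never plays it.
Wide is strictly dominated by Body (it gives the server strictly more in every row), so the receiver never plays it.
On the remaining 2×2 (Left, Right vs Body, T):
Let the server play Left with probability p. Expected payoff against Body: 1p + 11(1−p) = −10p + 11; against T: 4p + 3(1−p) = p + 3.
Setting these equal: −10p + 11 = p + 3 ⇒ −11p = -8 ⇒ p = 8/11, and the value is (-10)·(8/11) + 11 = 41/11.
For the receiver: with q = P(Body), equating Left's and Right's payoffs gives −3q + 4 = 8q + 3 ⇒ q = 1/11.

41/11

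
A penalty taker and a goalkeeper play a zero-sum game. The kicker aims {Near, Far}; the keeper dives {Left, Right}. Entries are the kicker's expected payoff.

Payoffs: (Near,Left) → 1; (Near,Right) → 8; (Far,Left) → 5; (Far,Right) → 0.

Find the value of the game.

10/3

Row minima: Near → 1, Far → 0; maximin = 1.
Column maxima: Left → 5, Right → 8; minimax = 5.
1 ≠ 5, so there is no saddle point; optimal play is mixed.
Let the kicker play Near with probability p. Expected payoff against Left: 1p + 5(1−p) = −4p + 5; against Right: 8p + 0(1−p) = 8p.
Setting these equal: −4p + 5 = 8p ⇒ −12p = -5 ⇒ p = 5/12, and the value is (-4)·(5/12) + 5 = 10/3.
For the keeper: with q = P(Left), equating Near's and Far's payoffs gives −7q + 8 = 5q ⇒ q = 2/3.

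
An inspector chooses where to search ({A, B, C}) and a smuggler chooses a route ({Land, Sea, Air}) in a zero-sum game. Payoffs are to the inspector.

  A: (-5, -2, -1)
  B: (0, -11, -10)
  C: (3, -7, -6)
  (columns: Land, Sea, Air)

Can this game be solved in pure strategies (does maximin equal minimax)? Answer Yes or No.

No

Row minima: A → -5, B → -11, C → -7; maximin = -5.
Column maxima: Land → 3, Sea → -2, Air → -1; minimax = -2.
-5 ≠ -2, so no pure-strategy equilibrium exists.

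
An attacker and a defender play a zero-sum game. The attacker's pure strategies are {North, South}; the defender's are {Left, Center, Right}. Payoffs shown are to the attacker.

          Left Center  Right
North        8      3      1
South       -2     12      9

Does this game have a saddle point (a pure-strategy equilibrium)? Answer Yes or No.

No

Row minima: North → 1, South → -2; maximin = 1.
Column maxima: Left → 8, Center → 12, Right → 9; minimax = 8.
1 ≠ 8, so no pure-strategy equilibrium exists.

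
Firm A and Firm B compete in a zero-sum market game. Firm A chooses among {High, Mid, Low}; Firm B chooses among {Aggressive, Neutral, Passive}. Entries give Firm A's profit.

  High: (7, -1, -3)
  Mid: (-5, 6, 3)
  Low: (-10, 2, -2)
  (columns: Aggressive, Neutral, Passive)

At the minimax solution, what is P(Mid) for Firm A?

5/9

Row minima: High → -3, Mid → -5, Low → -10; maximin = -3.
Column maxima: Aggressive → 7, Neutral → 6, Passive → 3; minimax = 3.
-3 ≠ 3, so there is no saddle point; optimal play is mixed.
Low is strictly dominated by Mid, so Firm A never plays it.
Neutral is strictly dominated by Passive (it gives Firm A strictly more in every row), so Firm B never plays it.
On the remaining 2×2 (High, Mid vs Aggressive, Passive):
Let Firm A play High with probability p. Expected payoff against Aggressive: 7p + (-5)(1−p) = 12p − 5; against Passive: (-3)p + 3(1−p) = −6p + 3.
Setting these equal: 12p − 5 = −6p + 3 ⇒ 18p = 8 ⇒ p = 4/9, and the value is (12)·(4/9) − 5 = 1/3.
For Firm B: with q = P(Aggressive), equating High's and Mid's payoffs gives 10q − 3 = −8q + 3 ⇒ q = 1/3.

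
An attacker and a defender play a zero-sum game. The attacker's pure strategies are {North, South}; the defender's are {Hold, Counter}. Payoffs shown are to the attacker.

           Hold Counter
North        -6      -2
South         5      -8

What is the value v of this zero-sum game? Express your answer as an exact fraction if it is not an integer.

Row minima: North → -6, South → -8; maximin = -6.
Column maxima: Hold → 5, Counter → -2; minimax = -2.
-6 ≠ -2, so there is no saddle point; optimal play is mixed.
Let the attacker play North with probability p. Expected payoff against Hold: (-6)p + 5(1−p) = −11p + 5; against Counter: (-2)p + (-8)(1−p) = 6p − 8.
Setting these equal: −11p + 5 = 6p − 8 ⇒ −17p = -13 ⇒ p = 13/17, and the value is (-11)·(13/17) + 5 = -58/17.
For the defender: with q = P(Hold), equating North's and South's payoffs gives −4q − 2 = 13q − 8 ⇒ q = 6/17.

-58/17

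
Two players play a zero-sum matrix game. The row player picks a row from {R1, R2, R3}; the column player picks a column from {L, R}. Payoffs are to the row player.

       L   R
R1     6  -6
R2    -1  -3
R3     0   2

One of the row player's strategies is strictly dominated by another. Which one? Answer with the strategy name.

R3 gives a strictly higher payoff than R2 against every column: 0 > -1, 2 > -3.
So R2 is strictly dominated and the row player never plays it.

R2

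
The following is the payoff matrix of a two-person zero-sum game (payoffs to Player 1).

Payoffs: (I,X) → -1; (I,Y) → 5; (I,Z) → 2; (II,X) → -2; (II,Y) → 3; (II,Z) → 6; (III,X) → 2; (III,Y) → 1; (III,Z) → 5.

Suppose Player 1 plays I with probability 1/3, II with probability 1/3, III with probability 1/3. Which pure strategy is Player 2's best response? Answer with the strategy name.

If Player 2 plays X, Player 1's expected payoff is (1/3)·(-1) + (1/3)·(-2) + (1/3)·2 = -1/3.
If Player 2 plays Y, Player 1's expected payoff is (1/3)·5 + (1/3)·3 + (1/3)·1 = 3.
If Player 2 plays Z, Player 1's expected payoff is (1/3)·2 + (1/3)·6 + (1/3)·5 = 13/3.
Player 2 minimizes Player 1's payoff; the smallest is -1/3, so the best response is X.

X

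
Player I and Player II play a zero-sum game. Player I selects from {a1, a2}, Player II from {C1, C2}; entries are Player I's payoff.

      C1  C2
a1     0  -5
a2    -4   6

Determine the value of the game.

Row minima: a1 → -5, a2 → -4; maximin = -4.
Column maxima: C1 → 0, C2 → 6; minimax = 0.
-4 ≠ 0, so there is no saddle point; optimal play is mixed.
Let Player I play a1 with probability p. Expected payoff against C1: 0p + (-4)(1−p) = 4p − 4; against C2: (-5)p + 6(1−p) = −11p + 6.
Setting these equal: 4p − 4 = −11p + 6 ⇒ 15p = 10 ⇒ p = 2/3, and the value is (4)·(2/3) − 4 = -4/3.
For Player II: with q = P(C1), equating a1's and a2's payoffs gives 5q − 5 = −10q + 6 ⇒ q = 11/15.

-4/3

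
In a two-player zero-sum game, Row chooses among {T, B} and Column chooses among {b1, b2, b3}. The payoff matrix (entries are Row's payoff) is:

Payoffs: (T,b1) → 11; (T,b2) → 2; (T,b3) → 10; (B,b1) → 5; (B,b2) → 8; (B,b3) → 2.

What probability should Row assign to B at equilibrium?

Row minima: T → 2, B → 2; maximin = 2.
Column maxima: b1 → 11, b2 → 8, b3 → 10; minimax = 8.
2 ≠ 8, so there is no saddle point; optimal play is mixed.
b1 is strictly dominated by b3 (it gives Row strictly more in every row), so Column never plays it.
On the remaining 2×2 (T, B vs b2, b3):
Let Row play T with probability p. Expected payoff against b2: 2p + 8(1−p) = −6p + 8; against b3: 10p + 2(1−p) = 8p + 2.
Setting these equal: −6p + 8 = 8p + 2 ⇒ −14p = -6 ⇒ p = 3/7, and the value is (-6)·(3/7) + 8 = 38/7.
For Column: with q = P(b2), equating T's and B's payoffs gives −8q + 10 = 6q + 2 ⇒ q = 4/7.

4/7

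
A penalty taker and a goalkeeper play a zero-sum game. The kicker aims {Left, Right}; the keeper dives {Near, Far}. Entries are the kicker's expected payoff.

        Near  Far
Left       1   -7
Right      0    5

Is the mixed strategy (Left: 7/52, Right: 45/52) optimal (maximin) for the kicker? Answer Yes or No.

No

Against Near this mix gives (7/52)·1 + (45/52)·0 = 7/52.
Against Far this mix gives (7/52)·(-7) + (45/52)·5 = 44/13.
The keeper will play Near, holding the kicker to 7/52. Shifting weight toward the row that does better against Near would raise this floor (the equalizing mix achieves 5/13 against both Near and Far), so the proposed strategy is not optimal.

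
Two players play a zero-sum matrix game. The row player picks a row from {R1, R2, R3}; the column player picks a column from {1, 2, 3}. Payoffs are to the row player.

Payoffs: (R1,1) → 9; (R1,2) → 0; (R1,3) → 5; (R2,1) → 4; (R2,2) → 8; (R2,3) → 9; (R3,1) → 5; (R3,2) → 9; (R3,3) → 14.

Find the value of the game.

81/13

Row minima: R1 → 0, R2 → 4, R3 → 5; maximin = 5.
Column maxima: 1 → 9, 2 → 9, 3 → 14; minimax = 9.
5 ≠ 9, so there is no saddle point; optimal play is mixed.
R2 is strictly dominated by R3, so the row player never plays it.
3 is strictly dominated by 2 (it gives the row player strictly more in every row), so the column player never plays it.
On the remaining 2×2 (R1, R3 vs 1, 2):
Let the row player play R1 with probability p. Expected payoff against 1: 9p + 5(1−p) = 4p + 5; against 2: 0p + 9(1−p) = −9p + 9.
Setting these equal: 4p + 5 = −9p + 9 ⇒ 13p = 4 ⇒ p = 4/13, and the value is (4)·(4/13) + 5 = 81/13.
For the column player: with q = P(1), equating R1's and R3's payoffs gives 9q = −4q + 9 ⇒ q = 9/13.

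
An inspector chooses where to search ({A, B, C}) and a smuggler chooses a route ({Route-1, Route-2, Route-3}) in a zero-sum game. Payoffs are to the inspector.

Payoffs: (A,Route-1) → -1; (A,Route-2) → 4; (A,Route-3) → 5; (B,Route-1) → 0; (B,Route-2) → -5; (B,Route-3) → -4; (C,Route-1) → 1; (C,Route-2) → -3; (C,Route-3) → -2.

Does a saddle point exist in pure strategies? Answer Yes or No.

Row minima: A → -1, B → -5, C → -3; maximin = -1.
Column maxima: Route-1 → 1, Route-2 → 4, Route-3 → 5; minimax = 1.
-1 ≠ 1, so no pure-strategy equilibrium exists.

No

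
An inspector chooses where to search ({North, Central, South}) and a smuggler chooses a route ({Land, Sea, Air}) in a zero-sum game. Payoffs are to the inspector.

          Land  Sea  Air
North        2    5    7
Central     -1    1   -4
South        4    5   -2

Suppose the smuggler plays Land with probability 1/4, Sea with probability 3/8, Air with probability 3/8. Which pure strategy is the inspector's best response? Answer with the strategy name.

Expected payoff of North: (1/4)·2 + (3/8)·5 + (3/8)·7 = 5.
Expected payoff of Central: (1/4)·(-1) + (3/8)·1 + (3/8)·(-4) = -11/8.
Expected payoff of South: (1/4)·4 + (3/8)·5 + (3/8)·(-2) = 17/8.
The largest is 5, so the inspector's best response is North.

North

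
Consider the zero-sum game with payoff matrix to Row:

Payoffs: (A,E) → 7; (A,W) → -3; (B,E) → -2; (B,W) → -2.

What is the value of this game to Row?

-2

Row minima: A → -3, B → -2; maximin = -2.
Column maxima: E → 7, W → -2; minimax = -2.
Since maximin = minimax = -2, there is a saddle point and the value is -2.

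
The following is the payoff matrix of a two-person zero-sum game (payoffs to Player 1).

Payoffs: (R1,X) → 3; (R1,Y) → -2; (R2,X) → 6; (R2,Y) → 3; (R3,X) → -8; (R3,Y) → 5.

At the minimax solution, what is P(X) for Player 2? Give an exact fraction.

1/8

Row minima: R1 → -2, R2 → 3, R3 → -8; maximin = 3.
Column maxima: X → 6, Y → 5; minimax = 5.
3 ≠ 5, so there is no saddle point; optimal play is mixed.
R1 is strictly dominated by R2, so Player 1 never plays it.
On the remaining 2×2 (R2, R3 vs X, Y):
Let Player 1 play R2 with probability p. Expected payoff against X: 6p + (-8)(1−p) = 14p − 8; against Y: 3p + 5(1−p) = −2p + 5.
Setting these equal: 14p − 8 = −2p + 5 ⇒ 16p = 13 ⇒ p = 13/16, and the value is (14)·(13/16) − 8 = 27/8.
For Player 2: with q = P(X), equating R2's and R3's payoffs gives 3q + 3 = −13q + 5 ⇒ q = 1/8.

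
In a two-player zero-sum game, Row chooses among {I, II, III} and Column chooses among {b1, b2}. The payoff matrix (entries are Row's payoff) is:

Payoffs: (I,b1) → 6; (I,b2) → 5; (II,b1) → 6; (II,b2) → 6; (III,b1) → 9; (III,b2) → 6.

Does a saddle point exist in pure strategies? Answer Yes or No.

Row minima: I → 5, II → 6, III → 6; maximin = 6.
Column maxima: b1 → 9, b2 → 6; minimax = 6.
maximin = minimax = 6, so a saddle point exists.

Yes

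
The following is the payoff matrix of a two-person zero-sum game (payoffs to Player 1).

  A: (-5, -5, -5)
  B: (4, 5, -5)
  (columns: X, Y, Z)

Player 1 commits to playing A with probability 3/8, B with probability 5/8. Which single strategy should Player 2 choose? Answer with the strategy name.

Z

If Player 2 plays X, Player 1's expected payoff is (3/8)·(-5) + (5/8)·4 = 5/8.
If Player 2 plays Y, Player 1's expected payoff is (3/8)·(-5) + (5/8)·5 = 5/4.
If Player 2 plays Z, Player 1's expected payoff is (3/8)·(-5) + (5/8)·(-5) = -5.
Player 2 minimizes Player 1's payoff; the smallest is -5, so the best response is Z.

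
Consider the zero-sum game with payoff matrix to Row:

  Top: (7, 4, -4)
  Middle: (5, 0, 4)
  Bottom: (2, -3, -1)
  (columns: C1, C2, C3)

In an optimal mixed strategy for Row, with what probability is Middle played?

2/3

Row minima: Top → -4, Middle → 0, Bottom → -3; maximin = 0.
Column maxima: C1 → 7, C2 → 4, C3 → 4; minimax = 4.
0 ≠ 4, so there is no saddle point; optimal play is mixed.
Bottom is strictly dominated by Middle, so Row never plays it.
C1 is strictly dominated by C2 (it gives Row strictly more in every row), so Column never plays it.
On the remaining 2×2 (Top, Middle vs C2, C3):
Let Row play Top with probability p. Expected payoff against C2: 4p + 0(1−p) = 4p; against C3: (-4)p + 4(1−p) = −8p + 4.
Setting these equal: 4p = −8p + 4 ⇒ 12p = 4 ⇒ p = 1/3, and the value is (4)·(1/3) = 4/3.
For Column: with q = P(C2), equating Top's and Middle's payoffs gives 8q − 4 = −4q + 4 ⇒ q = 2/3.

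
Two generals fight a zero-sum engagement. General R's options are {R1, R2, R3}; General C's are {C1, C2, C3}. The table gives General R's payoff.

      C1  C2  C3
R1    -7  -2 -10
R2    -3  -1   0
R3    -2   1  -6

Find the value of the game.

Row minima: R1 → -10, R2 → -3, R3 → -6; maximin = -3.
Column maxima: C1 → -2, C2 → 1, C3 → 0; minimax = -2.
-3 ≠ -2, so there is no saddle point; optimal play is mixed.
R1 is strictly dominated by R2, so General R never plays it.
C2 is strictly dominated by C1 (it gives General R strictly more in every row), so General C never plays it.
On the remaining 2×2 (R2, R3 vs C1, C3):
Let General R play R2 with probability p. Expected payoff against C1: (-3)p + (-2)(1−p) = −p − 2; against C3: 0p + (-6)(1−p) = 6p − 6.
Setting these equal: −p − 2 = 6p − 6 ⇒ −7p = -4 ⇒ p = 4/7, and the value is (-1)·(4/7) − 2 = -18/7.
For General C: with q = P(C1), equating R2's and R3's payoffs gives −3q = 4q − 6 ⇒ q = 6/7.

-18/7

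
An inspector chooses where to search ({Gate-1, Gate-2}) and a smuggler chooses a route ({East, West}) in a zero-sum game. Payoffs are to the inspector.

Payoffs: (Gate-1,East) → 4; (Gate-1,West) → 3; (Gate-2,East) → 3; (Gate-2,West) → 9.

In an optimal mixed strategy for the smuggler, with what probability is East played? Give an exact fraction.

Row minima: Gate-1 → 3, Gate-2 → 3; maximin = 3.
Column maxima: East → 4, West → 9; minimax = 4.
3 ≠ 4, so there is no saddle point; optimal play is mixed.
Let the inspector play Gate-1 with probability p. Expected payoff against East: 4p + 3(1−p) = p + 3; against West: 3p + 9(1−p) = −6p + 9.
Setting these equal: p + 3 = −6p + 9 ⇒ 7p = 6 ⇒ p = 6/7, and the value is (1)·(6/7) + 3 = 27/7.
For the smuggler: with q = P(East), equating Gate-1's and Gate-2's payoffs gives q + 3 = −6q + 9 ⇒ q = 6/7.

6/7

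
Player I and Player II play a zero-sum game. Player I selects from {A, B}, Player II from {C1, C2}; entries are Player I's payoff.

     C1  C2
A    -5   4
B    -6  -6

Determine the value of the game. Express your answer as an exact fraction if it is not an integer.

-5

Row minima: A → -5, B → -6; maximin = -5.
Column maxima: C1 → -5, C2 → 4; minimax = -5.
Since maximin = minimax = -5, there is a saddle point and the value is -5.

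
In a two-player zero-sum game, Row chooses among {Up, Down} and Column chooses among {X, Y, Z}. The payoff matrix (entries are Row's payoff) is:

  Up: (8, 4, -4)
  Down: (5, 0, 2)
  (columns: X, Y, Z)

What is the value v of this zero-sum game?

4/5

Row minima: Up → -4, Down → 0; maximin = 0.
Column maxima: X → 8, Y → 4, Z → 2; minimax = 2.
0 ≠ 2, so there is no saddle point; optimal play is mixed.
X is strictly dominated by Y (it gives Row strictly more in every row), so Column never plays it.
On the remaining 2×2 (Up, Down vs Y, Z):
Let Row play Up with probability p. Expected payoff against Y: 4p + 0(1−p) = 4p; against Z: (-4)p + 2(1−p) = −6p + 2.
Setting these equal: 4p = −6p + 2 ⇒ 10p = 2 ⇒ p = 1/5, and the value is (4)·(1/5) = 4/5.
For Column: with q = P(Y), equating Up's and Down's payoffs gives 8q − 4 = −2q + 2 ⇒ q = 3/5.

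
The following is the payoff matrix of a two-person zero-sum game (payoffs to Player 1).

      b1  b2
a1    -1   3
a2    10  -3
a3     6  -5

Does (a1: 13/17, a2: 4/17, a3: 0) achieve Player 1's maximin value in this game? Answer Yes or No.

Against b1 this mix gives (13/17)·(-1) + (4/17)·10 = 27/17.
Against b2 this mix gives (13/17)·3 + (4/17)·(-3) = 27/17.
All of Player 2's active replies (b1, b2) yield 27/17, and no column does worse for Player 1. The mix makes Player 2 indifferent and guarantees 27/17, so it is optimal.

Yes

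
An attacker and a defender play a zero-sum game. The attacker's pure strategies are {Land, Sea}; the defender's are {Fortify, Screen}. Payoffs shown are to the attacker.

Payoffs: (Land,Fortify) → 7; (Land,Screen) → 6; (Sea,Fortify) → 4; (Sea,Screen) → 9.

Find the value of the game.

Row minima: Land → 6, Sea → 4; maximin = 6.
Column maxima: Fortify → 7, Screen → 9; minimax = 7.
6 ≠ 7, so there is no saddle point; optimal play is mixed.
Let the attacker play Land with probability p. Expected payoff against Fortify: 7p + 4(1−p) = 3p + 4; against Screen: 6p + 9(1−p) = −3p + 9.
Setting these equal: 3p + 4 = −3p + 9 ⇒ 6p = 5 ⇒ p = 5/6, and the value is (3)·(5/6) + 4 = 13/2.
For the defender: with q = P(Fortify), equating Land's and Sea's payoffs gives q + 6 = −5q + 9 ⇒ q = 1/2.

13/2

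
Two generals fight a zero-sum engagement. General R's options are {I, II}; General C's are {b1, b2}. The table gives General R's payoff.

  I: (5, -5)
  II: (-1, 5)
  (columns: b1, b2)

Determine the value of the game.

Row minima: I → -5, II → -1; maximin = -1.
Column maxima: b1 → 5, b2 → 5; minimax = 5.
-1 ≠ 5, so there is no saddle point; optimal play is mixed.
Let General R play I with probability p. Expected payoff against b1: 5p + (-1)(1−p) = 6p − 1; against b2: (-5)p + 5(1−p) = −10p + 5.
Setting these equal: 6p − 1 = −10p + 5 ⇒ 16p = 6 ⇒ p = 3/8, and the value is (6)·(3/8) − 1 = 5/4.
For General C: with q = P(b1), equating I's and II's payoffs gives 10q − 5 = −6q + 5 ⇒ q = 5/8.

5/4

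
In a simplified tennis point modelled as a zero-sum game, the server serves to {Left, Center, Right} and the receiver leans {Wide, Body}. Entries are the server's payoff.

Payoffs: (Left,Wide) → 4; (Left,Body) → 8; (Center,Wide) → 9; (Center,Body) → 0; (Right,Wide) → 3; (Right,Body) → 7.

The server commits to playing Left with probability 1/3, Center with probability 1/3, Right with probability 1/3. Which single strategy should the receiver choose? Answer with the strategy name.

If the receiver plays Wide, the server's expected payoff is (1/3)·4 + (1/3)·9 + (1/3)·3 = 16/3.
If the receiver plays Body, the server's expected payoff is (1/3)·8 + (1/3)·0 + (1/3)·7 = 5.
The receiver minimizes the server's payoff; the smallest is 5, so the best response is Body.

Body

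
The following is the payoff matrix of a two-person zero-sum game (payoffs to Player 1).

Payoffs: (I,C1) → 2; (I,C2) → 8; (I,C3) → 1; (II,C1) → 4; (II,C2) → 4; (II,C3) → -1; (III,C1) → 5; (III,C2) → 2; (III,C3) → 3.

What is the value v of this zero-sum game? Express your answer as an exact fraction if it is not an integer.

Row minima: I → 1, II → -1, III → 2; maximin = 2.
Column maxima: C1 → 5, C2 → 8, C3 → 3; minimax = 3.
2 ≠ 3, so there is no saddle point; optimal play is mixed.
C1 is strictly dominated by C3 (it gives Player 1 strictly more in every row), so Player 2 never plays it.
With C1 eliminated, II is strictly dominated by I (I gives Player 1 strictly more in every remaining column), so Player 1 never plays it.
On the remaining 2×2 (I, III vs C2, C3):
Let Player 1 play I with probability p. Expected payoff against C2: 8p + 2(1−p) = 6p + 2; against C3: 1p + 3(1−p) = −2p + 3.
Setting these equal: 6p + 2 = −2p + 3 ⇒ 8p = 1 ⇒ p = 1/8, and the value is (6)·(1/8) + 2 = 11/4.
For Player 2: with q = P(C2), equating I's and III's payoffs gives 7q + 1 = −q + 3 ⇒ q = 1/4.

11/4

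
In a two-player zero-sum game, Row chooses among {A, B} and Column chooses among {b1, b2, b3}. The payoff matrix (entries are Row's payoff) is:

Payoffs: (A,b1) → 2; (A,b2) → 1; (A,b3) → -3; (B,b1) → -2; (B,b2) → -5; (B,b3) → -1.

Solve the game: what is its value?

-2

Row minima: A → -3, B → -5; maximin = -3.
Column maxima: b1 → 2, b2 → 1, b3 → -1; minimax = -1.
-3 ≠ -1, so there is no saddle point; optimal play is mixed.
b1 is strictly dominated by b2 (it gives Row strictly more in every row), so Column never plays it.
On the remaining 2×2 (A, B vs b2, b3):
Let Row play A with probability p. Expected payoff against b2: 1p + (-5)(1−p) = 6p − 5; against b3: (-3)p + (-1)(1−p) = −2p − 1.
Setting these equal: 6p − 5 = −2p − 1 ⇒ 8p = 4 ⇒ p = 1/2, and the value is (6)·(1/2) − 5 = -2.
For Column: with q = P(b2), equating A's and B's payoffs gives 4q − 3 = −4q − 1 ⇒ q = 1/4.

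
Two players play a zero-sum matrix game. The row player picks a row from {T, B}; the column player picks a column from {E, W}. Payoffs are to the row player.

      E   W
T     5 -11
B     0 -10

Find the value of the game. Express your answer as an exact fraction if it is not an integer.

Row minima: T → -11, B → -10; maximin = -10.
Column maxima: E → 5, W → -10; minimax = -10.
Since maximin = minimax = -10, there is a saddle point and the value is -10.

-10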